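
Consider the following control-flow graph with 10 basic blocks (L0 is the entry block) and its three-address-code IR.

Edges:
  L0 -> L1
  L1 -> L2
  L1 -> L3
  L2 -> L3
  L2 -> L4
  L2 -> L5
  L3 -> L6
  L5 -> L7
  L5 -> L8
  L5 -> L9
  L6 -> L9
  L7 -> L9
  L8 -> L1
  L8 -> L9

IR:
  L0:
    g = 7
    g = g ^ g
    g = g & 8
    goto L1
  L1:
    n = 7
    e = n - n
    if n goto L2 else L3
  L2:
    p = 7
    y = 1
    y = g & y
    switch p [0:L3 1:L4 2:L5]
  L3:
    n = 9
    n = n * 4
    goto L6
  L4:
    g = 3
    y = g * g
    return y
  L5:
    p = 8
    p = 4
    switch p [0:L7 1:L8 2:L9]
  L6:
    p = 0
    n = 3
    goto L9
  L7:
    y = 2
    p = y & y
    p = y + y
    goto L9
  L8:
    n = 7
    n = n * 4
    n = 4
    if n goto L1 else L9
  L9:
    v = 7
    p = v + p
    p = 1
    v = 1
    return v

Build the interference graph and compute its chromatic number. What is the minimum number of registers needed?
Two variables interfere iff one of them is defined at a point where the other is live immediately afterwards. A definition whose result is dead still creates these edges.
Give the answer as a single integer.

def/use:
  L0: {g} / ∅
  L1: {e,n} / ∅
  L2: {p,y} / {g}
  L3: {n} / ∅
  L4: {g,y} / ∅
  L5: {p} / ∅
  L6: {n,p} / ∅
  L7: {p,y} / ∅
  L8: {n} / ∅
  L9: {p,v} / {p}

Backward fixpoint:
  L0 li=∅ lo={g}
  L1 li={g} lo={g}
  L2 li={g} lo={g}
  L3 li=∅ lo=∅
  L4 li=∅ lo=∅
  L5 li={g} lo={g,p}
  L6 li=∅ lo={p}
  L7 li=∅ lo={p}
  L8 li={g,p} lo={g,p}
  L9 li={p} lo=∅

Conflict graph:
  e — {g,n}
  g — {e,n,p,y}
  n — {e,g,p}
  p — {g,n,v,y}
  v — {p}
  y — {g,p}

Colouring:
  {e,g,n} pairwise interfere (3-clique) ⇒ χ ≥ 3
  assign e→R1 g→R0 n→R2 p→R1 v→R0 y→R2 — no edge inside a register ⇒ χ ≤ 3
  χ = 3

Answer: 3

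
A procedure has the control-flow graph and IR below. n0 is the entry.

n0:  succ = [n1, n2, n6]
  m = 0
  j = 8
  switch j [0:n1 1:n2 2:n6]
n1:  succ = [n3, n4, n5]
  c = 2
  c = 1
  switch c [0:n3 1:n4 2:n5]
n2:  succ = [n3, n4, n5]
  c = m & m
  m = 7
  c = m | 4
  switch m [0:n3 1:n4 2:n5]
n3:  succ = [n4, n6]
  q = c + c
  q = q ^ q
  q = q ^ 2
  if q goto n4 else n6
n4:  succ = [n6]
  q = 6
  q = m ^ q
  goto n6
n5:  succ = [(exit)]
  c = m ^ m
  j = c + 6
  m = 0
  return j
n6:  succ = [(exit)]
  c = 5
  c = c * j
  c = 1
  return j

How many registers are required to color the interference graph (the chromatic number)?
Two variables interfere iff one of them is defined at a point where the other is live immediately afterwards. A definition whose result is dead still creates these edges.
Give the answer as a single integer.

Answer: 3

Derivation:
Per-block:
  n0: {j,m} / ∅
  n1: {c} / ∅
  n2: {c,m} / {m}
  n3: {q} / {c}
  n4: {q} / {m}
  n5: {c,j,m} / {m}
  n6: {c} / {j}

Liveness:
  live n0: ∅→{j,m}
  live n1: {j,m}→{c,j,m}
  live n2: {j,m}→{c,j,m}
  live n3: {c,j,m}→{j,m}
  live n4: {j,m}→{j}
  live n5: {m}→∅
  live n6: {j}→∅

Conflict graph:
  c↔{j,m}
  j↔{c,m,q}
  m↔{c,j,q}
  q↔{j,m}

Chromatic number:
  {c,j,m} pairwise interfere (3-clique) ⇒ χ ≥ 3
  3-colouring: r0={j}  r1={m}  r2={c,q}
  χ = 3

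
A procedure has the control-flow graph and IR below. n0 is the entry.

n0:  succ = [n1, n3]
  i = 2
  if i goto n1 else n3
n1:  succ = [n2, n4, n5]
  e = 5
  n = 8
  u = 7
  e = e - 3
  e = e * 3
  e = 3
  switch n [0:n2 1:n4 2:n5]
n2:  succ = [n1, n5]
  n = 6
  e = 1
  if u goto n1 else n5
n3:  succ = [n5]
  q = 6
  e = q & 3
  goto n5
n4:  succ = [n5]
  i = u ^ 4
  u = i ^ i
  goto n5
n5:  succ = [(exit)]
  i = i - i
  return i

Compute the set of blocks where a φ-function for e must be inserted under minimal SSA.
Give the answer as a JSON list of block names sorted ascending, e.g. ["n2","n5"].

idom tree: n1←n0 n2←n1 n3←n0 n4←n1 n5←n0
Join-block Dom:
  n1: preds {n0,n2}: {n0} ∩ {n0,n1,n2} = {n0}; idom=n0
  n5: preds {n1,n2,n3,n4}: {n0,n1} ∩ {n0,n1,n2} ∩ {n0,n3} ∩ {n0,n1,n4} = {n0}; idom=n0

Frontier:
  n1←n0: walk · to n0
  n1←n2: walk n2→n1 to n0
  n5←n1: walk n1 to n0
  n5←n2: walk n2→n1 to n0
  n5←n3: walk n3 to n0
  n5←n4: walk n4→n1 to n0
  n0: DF=∅
  n1: DF={n1,n5}
  n2: DF={n1,n5}
  n3: DF={n5}
  n4: DF={n5}
  n5: DF=∅

φ for e: defs {n1,n2,n3}
  DF⁺ = {n1,n5}

Answer: ["n1", "n5"]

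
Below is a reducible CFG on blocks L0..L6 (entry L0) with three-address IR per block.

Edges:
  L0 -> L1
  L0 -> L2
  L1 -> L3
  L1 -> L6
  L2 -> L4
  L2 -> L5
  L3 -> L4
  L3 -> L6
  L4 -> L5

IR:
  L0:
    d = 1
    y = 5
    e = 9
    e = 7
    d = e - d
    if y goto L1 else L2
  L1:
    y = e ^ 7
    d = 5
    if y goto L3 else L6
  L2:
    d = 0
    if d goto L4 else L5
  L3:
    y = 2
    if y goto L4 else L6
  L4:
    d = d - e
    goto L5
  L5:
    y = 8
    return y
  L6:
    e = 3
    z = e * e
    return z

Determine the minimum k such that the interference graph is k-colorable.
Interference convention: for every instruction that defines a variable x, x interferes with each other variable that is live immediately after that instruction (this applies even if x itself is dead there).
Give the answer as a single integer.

Answer: 3

Derivation:
Block summaries:
  L0: {d,e,y} / ∅
  L1: {d,y} / {e}
  L2: {d} / ∅
  L3: {y} / ∅
  L4: {d} / {d,e}
  L5: {y} / ∅
  L6: {e,z} / ∅

Backward fixpoint:
  L0: in=∅ out={e}
  L1: in={e} out={d,e}
  L2: in={e} out={d,e}
  L3: in={d,e} out={d,e}
  L4: in={d,e} out=∅
  L5: in=∅ out=∅
  L6: in=∅ out=∅

Conflict graph:
  d — {e,y}
  e — {d,y}
  y — {d,e}
  z — ∅

Chromatic number:
  clique {d,e,y} ⇒ need ≥ 3
  3-colouring: R0={d,z}  R1={e}  R2={y}
  χ = 3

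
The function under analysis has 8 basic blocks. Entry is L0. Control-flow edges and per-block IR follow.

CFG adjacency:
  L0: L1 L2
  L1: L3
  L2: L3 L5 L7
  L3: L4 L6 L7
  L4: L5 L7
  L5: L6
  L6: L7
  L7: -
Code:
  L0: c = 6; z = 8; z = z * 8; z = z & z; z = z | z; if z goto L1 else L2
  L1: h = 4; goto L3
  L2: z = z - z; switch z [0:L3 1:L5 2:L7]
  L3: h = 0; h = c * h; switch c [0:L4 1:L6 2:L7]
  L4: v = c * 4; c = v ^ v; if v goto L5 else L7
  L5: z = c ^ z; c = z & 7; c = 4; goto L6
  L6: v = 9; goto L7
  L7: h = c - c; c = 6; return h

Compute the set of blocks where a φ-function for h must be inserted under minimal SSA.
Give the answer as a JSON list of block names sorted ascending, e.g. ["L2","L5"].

Answer: ["L3", "L5", "L6", "L7"]

Analysis:
idom tree: L1←L0 L2←L0 L3←L0 L4←L3 L5←L0 L6←L0 L7←L0
Dom at joins:
  L3: preds {L1,L2}: {L0,L1} ∩ {L0,L2} = {L0}; idom=L0
  L5: preds {L2,L4}: {L0,L2} ∩ {L0,L3,L4} = {L0}; idom=L0
  L6: preds {L3,L5}: {L0,L3} ∩ {L0,L5} = {L0}; idom=L0
  L7: preds {L2,L3,L4,L6}: {L0,L2} ∩ {L0,L3} ∩ {L0,L3,L4} ∩ {L0,L6} = {L0}; idom=L0

DF derivation:
  L3←L1: walk L1 to L0
  L3←L2: walk L2 to L0
  L5←L2: walk L2 to L0
  L5←L4: walk L4→L3 to L0
  L6←L3: walk L3 to L0
  L6←L5: walk L5 to L0
  L7←L2: walk L2 to L0
  L7←L3: walk L3 to L0
  L7←L4: walk L4→L3 to L0
  L7←L6: walk L6 to L0
  DF(L0)=∅
  DF(L1)={L3}
  DF(L2)={L3,L5,L7}
  DF(L3)={L5,L6,L7}
  DF(L4)={L5,L7}
  DF(L5)={L6}
  DF(L6)={L7}
  DF(L7)=∅

φ for h: defs {L1,L3,L7}
  DF⁺ = {L3,L5,L6,L7}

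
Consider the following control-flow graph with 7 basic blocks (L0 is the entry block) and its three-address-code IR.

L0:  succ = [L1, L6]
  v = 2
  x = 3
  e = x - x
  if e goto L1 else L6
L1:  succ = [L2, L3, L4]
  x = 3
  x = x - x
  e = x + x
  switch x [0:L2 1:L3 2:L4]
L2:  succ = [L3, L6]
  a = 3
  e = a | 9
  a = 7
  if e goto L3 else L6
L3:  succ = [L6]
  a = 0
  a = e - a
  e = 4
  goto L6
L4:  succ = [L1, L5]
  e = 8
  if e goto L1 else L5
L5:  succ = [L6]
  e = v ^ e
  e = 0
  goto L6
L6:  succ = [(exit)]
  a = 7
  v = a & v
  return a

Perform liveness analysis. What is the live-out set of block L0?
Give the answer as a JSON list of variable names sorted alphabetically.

Answer: ["v"]

Analysis:
def/use:
  L0 def {e,v,x} use ∅
  L1 def {e,x} use ∅
  L2 def {a,e} use ∅
  L3 def {a,e} use {e}
  L4 def {e} use ∅
  L5 def {e} use {e,v}
  L6 def {a,v} use {v}

Backward fixpoint:
  L0: in=∅ out={v}
  L1: in={v} out={e,v}
  L2: in={v} out={e,v}
  L3: in={e,v} out={v}
  L4: in={v} out={e,v}
  L5: in={e,v} out={v}
  L6: in={v} out=∅

live-out(L0) = ["v"]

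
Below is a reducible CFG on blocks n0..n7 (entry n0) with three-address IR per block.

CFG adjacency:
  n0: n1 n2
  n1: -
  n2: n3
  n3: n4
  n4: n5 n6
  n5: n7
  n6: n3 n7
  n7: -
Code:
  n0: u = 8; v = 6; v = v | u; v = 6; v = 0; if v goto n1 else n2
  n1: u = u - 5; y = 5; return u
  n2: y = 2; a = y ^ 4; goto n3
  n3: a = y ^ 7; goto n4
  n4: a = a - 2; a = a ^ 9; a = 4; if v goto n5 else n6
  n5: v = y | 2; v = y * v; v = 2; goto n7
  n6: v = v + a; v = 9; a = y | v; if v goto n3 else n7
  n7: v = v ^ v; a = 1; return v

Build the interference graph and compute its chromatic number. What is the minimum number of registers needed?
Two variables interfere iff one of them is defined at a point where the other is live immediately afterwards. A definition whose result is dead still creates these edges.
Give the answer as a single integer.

Answer: 3

Derivation:
Per-block:
  n0 def {u,v} use ∅
  n1 def {u,y} use {u}
  n2 def {a,y} use ∅
  n3 def {a} use {y}
  n4 def {a} use {a,v}
  n5 def {v} use {y}
  n6 def {a,v} use {a,v,y}
  n7 def {a,v} use {v}

Liveness:
  live n0: ∅→{u,v}
  live n1: {u}→∅
  live n2: {v}→{v,y}
  live n3: {v,y}→{a,v,y}
  live n4: {a,v,y}→{a,v,y}
  live n5: {y}→{v}
  live n6: {a,v,y}→{v,y}
  live n7: {v}→∅

Conflict graph:
  a: {v,y}
  u: {v,y}
  v: {a,u,y}
  y: {a,u,v}

Colouring:
  {a,v,y} pairwise interfere (3-clique) ⇒ χ ≥ 3
  assign a→c2 u→c2 v→c0 y→c1 — no edge inside a register ⇒ χ ≤ 3
  χ = 3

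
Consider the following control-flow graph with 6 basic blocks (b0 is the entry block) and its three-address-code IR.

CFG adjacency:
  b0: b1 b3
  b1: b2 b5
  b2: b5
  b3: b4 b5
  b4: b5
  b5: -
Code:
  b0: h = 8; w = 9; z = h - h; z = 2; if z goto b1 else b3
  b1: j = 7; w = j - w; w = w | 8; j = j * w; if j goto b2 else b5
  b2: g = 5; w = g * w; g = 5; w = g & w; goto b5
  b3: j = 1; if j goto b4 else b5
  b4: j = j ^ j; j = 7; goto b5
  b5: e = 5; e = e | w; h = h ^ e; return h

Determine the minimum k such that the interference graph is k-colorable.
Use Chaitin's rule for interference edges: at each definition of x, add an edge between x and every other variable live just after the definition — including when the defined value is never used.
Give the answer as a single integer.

Answer: 3

Derivation:
Block summaries:
  b0 def {h,w,z} use ∅
  b1 def {j,w} use {w}
  b2 def {g,w} use {w}
  b3 def {j} use ∅
  b4 def {j} use {j}
  b5 def {e,h} use {h,w}

Backward fixpoint:
  live b0: ∅→{h,w}
  live b1: {h,w}→{h,w}
  live b2: {h,w}→{h,w}
  live b3: {h,w}→{h,j,w}
  live b4: {h,j,w}→{h,w}
  live b5: {h,w}→∅

Interfere edges:
  e: {h,w}
  g: {h,w}
  h: {e,g,j,w,z}
  j: {h,w}
  w: {e,g,h,j,z}
  z: {h,w}

Registers:
  lower bound: {e,h,w} mutually conflict ⇒ χ ≥ 3
  assign e→R2 g→R2 h→R0 j→R2 w→R1 z→R2 — no edge inside a register ⇒ χ ≤ 3
  χ = 3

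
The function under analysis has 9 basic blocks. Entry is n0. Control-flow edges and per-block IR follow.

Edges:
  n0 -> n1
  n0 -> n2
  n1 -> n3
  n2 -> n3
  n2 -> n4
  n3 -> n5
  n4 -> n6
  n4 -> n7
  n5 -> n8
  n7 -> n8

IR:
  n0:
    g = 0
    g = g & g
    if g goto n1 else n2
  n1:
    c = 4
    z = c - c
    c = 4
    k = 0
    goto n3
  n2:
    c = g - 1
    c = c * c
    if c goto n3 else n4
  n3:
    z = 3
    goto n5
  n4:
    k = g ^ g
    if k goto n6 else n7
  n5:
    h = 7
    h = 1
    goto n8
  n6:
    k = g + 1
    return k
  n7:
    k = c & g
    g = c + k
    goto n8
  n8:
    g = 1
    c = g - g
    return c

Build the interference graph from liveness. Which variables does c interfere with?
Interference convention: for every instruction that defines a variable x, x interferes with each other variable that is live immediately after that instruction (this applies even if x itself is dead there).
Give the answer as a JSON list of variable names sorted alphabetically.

def/use:
  n0: {g} / ∅
  n1: {c,k,z} / ∅
  n2: {c} / {g}
  n3: {z} / ∅
  n4: {k} / {g}
  n5: {h} / ∅
  n6: {k} / {g}
  n7: {g,k} / {c,g}
  n8: {c,g} / ∅

Backward fixpoint:
  n0: in=∅ out={g}
  n1: in=∅ out=∅
  n2: in={g} out={c,g}
  n3: in=∅ out=∅
  n4: in={c,g} out={c,g}
  n5: in=∅ out=∅
  n6: in={g} out=∅
  n7: in={c,g} out=∅
  n8: in=∅ out=∅

Conflict graph:
  c: {g,k}
  g: {c,k}
  h: ∅
  k: {c,g}
  z: ∅

N(c) = ["g", "k"]

Answer: ["g", "k"]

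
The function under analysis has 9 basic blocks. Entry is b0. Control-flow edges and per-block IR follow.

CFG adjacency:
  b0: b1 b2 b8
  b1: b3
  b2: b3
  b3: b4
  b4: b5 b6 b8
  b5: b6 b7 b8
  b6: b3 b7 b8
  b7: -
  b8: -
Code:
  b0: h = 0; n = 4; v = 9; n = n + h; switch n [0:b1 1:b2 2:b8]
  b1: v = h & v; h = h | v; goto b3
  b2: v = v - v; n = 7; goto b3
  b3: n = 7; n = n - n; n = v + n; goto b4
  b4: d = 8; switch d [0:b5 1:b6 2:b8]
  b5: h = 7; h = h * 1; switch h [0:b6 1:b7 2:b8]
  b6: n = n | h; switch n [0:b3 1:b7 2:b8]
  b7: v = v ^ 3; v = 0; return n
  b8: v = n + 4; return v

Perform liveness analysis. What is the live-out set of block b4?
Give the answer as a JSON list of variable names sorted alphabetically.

Per-block:
  b0: {h,n,v} / ∅
  b1: {h,v} / {h,v}
  b2: {n,v} / {v}
  b3: {n} / {v}
  b4: {d} / ∅
  b5: {h} / ∅
  b6: {n} / {h,n}
  b7: {v} / {n,v}
  b8: {v} / {n}

Backward fixpoint:
  b0 li=∅ lo={h,n,v}
  b1 li={h,v} lo={h,v}
  b2 li={h,v} lo={h,v}
  b3 li={h,v} lo={h,n,v}
  b4 li={h,n,v} lo={h,n,v}
  b5 li={n,v} lo={h,n,v}
  b6 li={h,n,v} lo={h,n,v}
  b7 li={n,v} lo=∅
  b8 li={n} lo=∅

live-out(b4) = ["h", "n", "v"]

Answer: ["h", "n", "v"]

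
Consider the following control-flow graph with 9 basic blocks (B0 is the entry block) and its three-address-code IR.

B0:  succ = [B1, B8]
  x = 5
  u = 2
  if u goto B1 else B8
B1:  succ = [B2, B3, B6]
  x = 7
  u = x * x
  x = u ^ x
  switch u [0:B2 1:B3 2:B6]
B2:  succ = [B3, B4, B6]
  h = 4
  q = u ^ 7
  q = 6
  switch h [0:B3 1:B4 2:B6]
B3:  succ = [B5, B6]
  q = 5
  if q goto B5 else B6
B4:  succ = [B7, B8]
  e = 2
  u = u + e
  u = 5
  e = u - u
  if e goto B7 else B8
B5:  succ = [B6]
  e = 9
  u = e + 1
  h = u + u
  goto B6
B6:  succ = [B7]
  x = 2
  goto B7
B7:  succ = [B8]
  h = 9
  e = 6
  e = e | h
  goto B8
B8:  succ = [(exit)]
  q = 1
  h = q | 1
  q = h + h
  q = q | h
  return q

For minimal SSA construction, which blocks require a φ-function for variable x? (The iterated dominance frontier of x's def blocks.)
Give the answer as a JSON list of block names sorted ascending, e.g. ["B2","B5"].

Answer: ["B7", "B8"]

Derivation:
idom tree: B1←B0 B2←B1 B3←B1 B4←B2 B5←B3 B6←B1 B7←B1 B8←B0
Join-block Dom:
  B3: preds {B1,B2}: {B0,B1} ∩ {B0,B1,B2} = {B0,B1}; idom=B1
  B6: preds {B1,B2,B3,B5}: {B0,B1} ∩ {B0,B1,B2} ∩ {B0,B1,B3} ∩ {B0,B1,B3,B5} = {B0,B1}; idom=B1
  B7: preds {B4,B6}: {B0,B1,B2,B4} ∩ {B0,B1,B6} = {B0,B1}; idom=B1
  B8: preds {B0,B4,B7}: {B0} ∩ {B0,B1,B2,B4} ∩ {B0,B1,B7} = {B0}; idom=B0

DF derivation:
  B3←B1: walk · to B1
  B3←B2: walk B2 to B1
  B6←B1: walk · to B1
  B6←B2: walk B2 to B1
  B6←B3: walk B3 to B1
  B6←B5: walk B5→B3 to B1
  B7←B4: walk B4→B2 to B1
  B7←B6: walk B6 to B1
  B8←B0: walk · to B0
  B8←B4: walk B4→B2→B1 to B0
  B8←B7: walk B7→B1 to B0
  B0 → ∅
  B1 → {B8}
  B2 → {B3,B6,B7,B8}
  B3 → {B6}
  B4 → {B7,B8}
  B5 → {B6}
  B6 → {B7}
  B7 → {B8}
  B8 → ∅

φ for x: defs {B0,B1,B6}
  DF⁺ = {B7,B8}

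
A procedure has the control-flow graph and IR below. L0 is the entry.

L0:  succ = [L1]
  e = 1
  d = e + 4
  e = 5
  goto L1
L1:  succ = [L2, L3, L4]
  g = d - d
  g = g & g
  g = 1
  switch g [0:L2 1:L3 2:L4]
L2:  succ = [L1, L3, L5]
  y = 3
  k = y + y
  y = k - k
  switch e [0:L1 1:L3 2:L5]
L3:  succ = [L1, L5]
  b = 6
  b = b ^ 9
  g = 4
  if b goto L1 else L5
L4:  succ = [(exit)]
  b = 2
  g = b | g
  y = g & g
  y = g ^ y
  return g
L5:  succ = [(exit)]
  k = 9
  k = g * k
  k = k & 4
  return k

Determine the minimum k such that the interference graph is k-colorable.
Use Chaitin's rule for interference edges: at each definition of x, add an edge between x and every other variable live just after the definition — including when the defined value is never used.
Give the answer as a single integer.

Block summaries:
  L0: {d,e} / ∅
  L1: {g} / {d}
  L2: {k,y} / {e}
  L3: {b,g} / ∅
  L4: {b,g,y} / {g}
  L5: {k} / {g}

Backward fixpoint:
  L0: in=∅ out={d,e}
  L1: in={d,e} out={d,e,g}
  L2: in={d,e,g} out={d,e,g}
  L3: in={d,e} out={d,e,g}
  L4: in={g} out=∅
  L5: in={g} out=∅

Conflict graph:
  b: {d,e,g}
  d: {b,e,g,k,y}
  e: {b,d,g,k,y}
  g: {b,d,e,k,y}
  k: {d,e,g}
  y: {d,e,g}

Registers:
  lower bound: {b,d,e,g} mutually conflict ⇒ χ ≥ 4
  assign b→r3 d→r0 e→r1 g→r2 k→r3 y→r3 — no edge inside a register ⇒ χ ≤ 4
  χ = 4

Answer: 4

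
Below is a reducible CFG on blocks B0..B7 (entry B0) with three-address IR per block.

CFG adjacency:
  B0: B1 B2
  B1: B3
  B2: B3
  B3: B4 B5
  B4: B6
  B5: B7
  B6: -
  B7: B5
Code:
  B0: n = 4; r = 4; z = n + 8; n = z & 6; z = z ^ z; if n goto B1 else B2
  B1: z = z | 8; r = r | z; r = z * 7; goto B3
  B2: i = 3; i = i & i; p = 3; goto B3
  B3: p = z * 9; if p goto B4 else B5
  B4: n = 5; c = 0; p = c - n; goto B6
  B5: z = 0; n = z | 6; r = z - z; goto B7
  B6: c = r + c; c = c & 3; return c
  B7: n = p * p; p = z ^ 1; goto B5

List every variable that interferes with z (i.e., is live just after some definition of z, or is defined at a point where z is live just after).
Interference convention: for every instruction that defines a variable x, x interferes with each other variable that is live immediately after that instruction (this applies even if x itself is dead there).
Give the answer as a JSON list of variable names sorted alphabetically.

Answer: ["i", "n", "p", "r"]

Working:
def/use:
  B0: {n,r,z} / ∅
  B1: {r,z} / {r,z}
  B2: {i,p} / ∅
  B3: {p} / {z}
  B4: {c,n,p} / ∅
  B5: {n,r,z} / ∅
  B6: {c} / {c,r}
  B7: {n,p} / {p,z}

Liveness:
  B0 li=∅ lo={r,z}
  B1 li={r,z} lo={r,z}
  B2 li={r,z} lo={r,z}
  B3 li={r,z} lo={p,r}
  B4 li={r} lo={c,r}
  B5 li={p} lo={p,z}
  B6 li={c,r} lo=∅
  B7 li={p,z} lo={p}

Interference:
  c: {n,p,r}
  i: {r,z}
  n: {c,p,r,z}
  p: {c,n,r,z}
  r: {c,i,n,p,z}
  z: {i,n,p,r}

N(z) = ["i", "n", "p", "r"]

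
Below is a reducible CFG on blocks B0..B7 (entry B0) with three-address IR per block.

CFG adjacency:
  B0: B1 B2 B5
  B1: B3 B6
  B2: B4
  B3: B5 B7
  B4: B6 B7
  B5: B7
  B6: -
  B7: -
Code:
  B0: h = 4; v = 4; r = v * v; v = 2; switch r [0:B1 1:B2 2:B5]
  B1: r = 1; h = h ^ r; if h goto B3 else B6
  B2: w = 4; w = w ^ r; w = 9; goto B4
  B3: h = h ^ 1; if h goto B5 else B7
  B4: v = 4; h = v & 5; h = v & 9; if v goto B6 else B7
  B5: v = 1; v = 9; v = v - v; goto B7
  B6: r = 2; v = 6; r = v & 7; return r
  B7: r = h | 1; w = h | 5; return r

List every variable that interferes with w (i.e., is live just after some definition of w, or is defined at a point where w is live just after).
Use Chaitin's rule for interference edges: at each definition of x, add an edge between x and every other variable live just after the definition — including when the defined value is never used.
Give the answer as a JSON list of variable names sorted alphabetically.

Per-block:
  B0: def={h,r,v} ue=∅
  B1: def={h,r} ue={h}
  B2: def={w} ue={r}
  B3: def={h} ue={h}
  B4: def={h,v} ue=∅
  B5: def={v} ue=∅
  B6: def={r,v} ue=∅
  B7: def={r,w} ue={h}

Liveness:
  live B0: ∅→{h,r}
  live B1: {h}→{h}
  live B2: {r}→∅
  live B3: {h}→{h}
  live B4: ∅→{h}
  live B5: {h}→{h}
  live B6: ∅→∅
  live B7: {h}→∅

Conflict graph:
  h: {r,v}
  r: {h,v,w}
  v: {h,r}
  w: {r}

N(w) = ["r"]

Answer: ["r"]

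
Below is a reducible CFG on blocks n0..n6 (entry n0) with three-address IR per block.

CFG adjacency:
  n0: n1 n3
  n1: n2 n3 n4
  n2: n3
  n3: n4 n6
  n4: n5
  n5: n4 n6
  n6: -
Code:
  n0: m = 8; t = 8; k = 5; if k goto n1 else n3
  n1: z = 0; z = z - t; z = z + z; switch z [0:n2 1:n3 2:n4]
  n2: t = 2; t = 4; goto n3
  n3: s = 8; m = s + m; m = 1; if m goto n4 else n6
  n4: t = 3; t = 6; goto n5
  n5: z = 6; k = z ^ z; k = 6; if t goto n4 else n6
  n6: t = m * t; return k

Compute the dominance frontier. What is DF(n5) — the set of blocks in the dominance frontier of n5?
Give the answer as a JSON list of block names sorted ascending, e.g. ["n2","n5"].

Answer: ["n4", "n6"]

Analysis:
idom tree: n1←n0 n2←n1 n3←n0 n4←n0 n5←n4 n6←n0
Join-block Dom:
  n3: preds {n0,n1,n2}: {n0} ∩ {n0,n1} ∩ {n0,n1,n2} = {n0}; idom=n0
  n4: preds {n1,n3,n5}: {n0,n1} ∩ {n0,n3} ∩ {n0,n4,n5} = {n0}; idom=n0
  n6: preds {n3,n5}: {n0,n3} ∩ {n0,n4,n5} = {n0}; idom=n0

DF derivation:
  n3←n0: walk · to n0
  n3←n1: walk n1 to n0
  n3←n2: walk n2→n1 to n0
  n4←n1: walk n1 to n0
  n4←n3: walk n3 to n0
  n4←n5: walk n5→n4 to n0
  n6←n3: walk n3 to n0
  n6←n5: walk n5→n4 to n0
  n0: DF=∅
  n1: DF={n3,n4}
  n2: DF={n3}
  n3: DF={n4,n6}
  n4: DF={n4,n6}
  n5: DF={n4,n6}
  n6: DF=∅

DF(n5) = ["n4", "n6"]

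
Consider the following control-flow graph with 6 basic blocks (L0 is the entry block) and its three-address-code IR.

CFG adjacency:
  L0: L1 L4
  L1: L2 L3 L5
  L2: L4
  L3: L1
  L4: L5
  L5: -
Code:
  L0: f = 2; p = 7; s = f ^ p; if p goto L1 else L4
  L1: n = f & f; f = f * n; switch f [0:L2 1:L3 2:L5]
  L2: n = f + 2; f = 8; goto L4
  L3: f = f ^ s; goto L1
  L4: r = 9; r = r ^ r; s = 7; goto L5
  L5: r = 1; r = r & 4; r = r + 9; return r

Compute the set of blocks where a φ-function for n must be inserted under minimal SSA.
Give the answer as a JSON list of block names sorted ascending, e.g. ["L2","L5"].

idom tree: L1←L0 L2←L1 L3←L1 L4←L0 L5←L0
Dom at joins:
  L1: preds {L0,L3}: {L0} ∩ {L0,L1,L3} = {L0}; idom=L0
  L4: preds {L0,L2}: {L0} ∩ {L0,L1,L2} = {L0}; idom=L0
  L5: preds {L1,L4}: {L0,L1} ∩ {L0,L4} = {L0}; idom=L0

DF walk-up:
  join L1 pred L0: · stop@L0
  join L1 pred L3: L3→L1 stop@L0
  join L4 pred L0: · stop@L0
  join L4 pred L2: L2→L1 stop@L0
  join L5 pred L1: L1 stop@L0
  join L5 pred L4: L4 stop@L0
  L0: DF=∅
  L1: DF={L1,L4,L5}
  L2: DF={L4}
  L3: DF={L1}
  L4: DF={L5}
  L5: DF=∅

φ for n: defs {L1,L2}
  DF⁺ = {L1,L4,L5}

Answer: ["L1", "L4", "L5"]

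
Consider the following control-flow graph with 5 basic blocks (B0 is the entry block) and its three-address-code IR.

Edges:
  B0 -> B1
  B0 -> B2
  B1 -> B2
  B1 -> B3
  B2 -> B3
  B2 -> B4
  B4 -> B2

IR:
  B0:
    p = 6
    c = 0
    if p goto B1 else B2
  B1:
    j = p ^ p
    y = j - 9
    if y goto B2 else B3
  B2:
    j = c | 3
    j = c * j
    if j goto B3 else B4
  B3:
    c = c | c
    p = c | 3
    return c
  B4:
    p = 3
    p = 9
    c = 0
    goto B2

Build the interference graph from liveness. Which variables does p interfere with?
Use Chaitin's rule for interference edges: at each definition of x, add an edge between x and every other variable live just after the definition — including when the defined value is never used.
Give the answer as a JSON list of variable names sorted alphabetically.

def/use:
  B0: {c,p} / ∅
  B1: {j,y} / {p}
  B2: {j} / {c}
  B3: {c,p} / {c}
  B4: {c,p} / ∅

Liveness:
  B0 li=∅ lo={c,p}
  B1 li={c,p} lo={c}
  B2 li={c} lo={c}
  B3 li={c} lo=∅
  B4 li=∅ lo={c}

Interference:
  c↔{j,p,y}
  j↔{c}
  p↔{c}
  y↔{c}

N(p) = ["c"]

Answer: ["c"]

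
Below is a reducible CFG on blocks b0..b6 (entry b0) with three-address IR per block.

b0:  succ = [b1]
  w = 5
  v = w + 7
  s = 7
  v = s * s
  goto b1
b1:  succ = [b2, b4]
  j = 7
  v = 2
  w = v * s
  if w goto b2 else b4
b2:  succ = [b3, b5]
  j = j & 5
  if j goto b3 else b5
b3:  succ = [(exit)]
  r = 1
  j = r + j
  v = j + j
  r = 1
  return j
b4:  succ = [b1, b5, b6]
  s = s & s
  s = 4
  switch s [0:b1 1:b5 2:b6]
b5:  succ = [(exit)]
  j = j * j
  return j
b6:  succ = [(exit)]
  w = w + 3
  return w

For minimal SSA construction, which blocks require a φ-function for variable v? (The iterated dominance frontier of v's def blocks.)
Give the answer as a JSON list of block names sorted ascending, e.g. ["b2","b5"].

Answer: ["b1"]

Derivation:
idom tree: b1←b0 b2←b1 b3←b2 b4←b1 b5←b1 b6←b4
Dom∩ at merges:
  b1: preds {b0,b4}: {b0} ∩ {b0,b1,b4} = {b0}; idom=b0
  b5: preds {b2,b4}: {b0,b1,b2} ∩ {b0,b1,b4} = {b0,b1}; idom=b1

DF derivation:
  join b1 pred b0: · stop@b0
  join b1 pred b4: b4→b1 stop@b0
  join b5 pred b2: b2 stop@b1
  join b5 pred b4: b4 stop@b1
  DF(b0)=∅
  DF(b1)={b1}
  DF(b2)={b5}
  DF(b3)=∅
  DF(b4)={b1,b5}
  DF(b5)=∅
  DF(b6)=∅

φ for v: defs {b0,b1,b3}
  DF⁺ = {b1}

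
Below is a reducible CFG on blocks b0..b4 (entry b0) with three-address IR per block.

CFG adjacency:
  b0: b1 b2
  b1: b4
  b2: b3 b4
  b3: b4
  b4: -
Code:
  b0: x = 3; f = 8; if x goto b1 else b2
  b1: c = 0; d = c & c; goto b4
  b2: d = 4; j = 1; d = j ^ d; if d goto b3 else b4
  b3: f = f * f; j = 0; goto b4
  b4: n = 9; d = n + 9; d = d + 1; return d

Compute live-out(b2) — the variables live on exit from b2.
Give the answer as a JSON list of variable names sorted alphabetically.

Answer: ["f"]

Working:
Per-block:
  b0: {f,x} / ∅
  b1: {c,d} / ∅
  b2: {d,j} / ∅
  b3: {f,j} / {f}
  b4: {d,n} / ∅

Backward fixpoint:
  b0: in=∅ out={f}
  b1: in=∅ out=∅
  b2: in={f} out={f}
  b3: in={f} out=∅
  b4: in=∅ out=∅

live-out(b2) = ["f"]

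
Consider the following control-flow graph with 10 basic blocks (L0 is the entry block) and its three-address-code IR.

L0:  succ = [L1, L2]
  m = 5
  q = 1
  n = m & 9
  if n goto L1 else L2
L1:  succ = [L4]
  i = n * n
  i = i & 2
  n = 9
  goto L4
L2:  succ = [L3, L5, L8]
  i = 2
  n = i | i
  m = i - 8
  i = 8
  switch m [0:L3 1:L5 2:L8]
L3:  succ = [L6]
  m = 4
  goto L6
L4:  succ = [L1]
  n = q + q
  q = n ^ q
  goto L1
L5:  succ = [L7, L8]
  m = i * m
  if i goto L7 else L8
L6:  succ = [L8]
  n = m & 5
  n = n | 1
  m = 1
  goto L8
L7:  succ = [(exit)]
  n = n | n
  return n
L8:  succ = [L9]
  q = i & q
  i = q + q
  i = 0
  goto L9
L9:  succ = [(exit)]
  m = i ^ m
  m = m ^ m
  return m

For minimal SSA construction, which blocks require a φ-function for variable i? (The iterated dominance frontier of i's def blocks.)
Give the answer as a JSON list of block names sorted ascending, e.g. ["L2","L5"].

Answer: ["L1"]

Derivation:
idom tree: L1←L0 L2←L0 L3←L2 L4←L1 L5←L2 L6←L3 L7←L5 L8←L2 L9←L8
Dom at joins:
  L1: preds {L0,L4}: {L0} ∩ {L0,L1,L4} = {L0}; idom=L0
  L8: preds {L2,L5,L6}: {L0,L2} ∩ {L0,L2,L5} ∩ {L0,L2,L3,L6} = {L0,L2}; idom=L2

DF walk-up:
  join L1 pred L0: · stop@L0
  join L1 pred L4: L4→L1 stop@L0
  join L8 pred L2: · stop@L2
  join L8 pred L5: L5 stop@L2
  join L8 pred L6: L6→L3 stop@L2
  L0: DF=∅
  L1: DF={L1}
  L2: DF=∅
  L3: DF={L8}
  L4: DF={L1}
  L5: DF={L8}
  L6: DF={L8}
  L7: DF=∅
  L8: DF=∅
  L9: DF=∅

φ for i: defs {L1,L2,L8}
  DF⁺ = {L1}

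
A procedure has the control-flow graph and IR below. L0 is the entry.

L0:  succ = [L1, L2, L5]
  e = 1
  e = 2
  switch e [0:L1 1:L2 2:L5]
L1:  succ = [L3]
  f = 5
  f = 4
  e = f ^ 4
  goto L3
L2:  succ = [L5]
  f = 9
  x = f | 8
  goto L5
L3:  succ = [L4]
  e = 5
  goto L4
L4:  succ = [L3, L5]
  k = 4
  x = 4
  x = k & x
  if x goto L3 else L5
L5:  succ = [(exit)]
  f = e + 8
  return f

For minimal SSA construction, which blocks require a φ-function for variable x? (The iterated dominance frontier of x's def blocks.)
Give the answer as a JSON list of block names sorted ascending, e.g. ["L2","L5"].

idom tree: L1←L0 L2←L0 L3←L1 L4←L3 L5←L0
Dom at joins:
  L3: preds {L1,L4}: {L0,L1} ∩ {L0,L1,L3,L4} = {L0,L1}; idom=L1
  L5: preds {L0,L2,L4}: {L0} ∩ {L0,L2} ∩ {L0,L1,L3,L4} = {L0}; idom=L0

Frontier:
  L3←L1: walk · to L1
  L3←L4: walk L4→L3 to L1
  L5←L0: walk · to L0
  L5←L2: walk L2 to L0
  L5←L4: walk L4→L3→L1 to L0
  L0: DF=∅
  L1: DF={L5}
  L2: DF={L5}
  L3: DF={L3,L5}
  L4: DF={L3,L5}
  L5: DF=∅

φ for x: defs {L2,L4}
  DF⁺ = {L3,L5}

Answer: ["L3", "L5"]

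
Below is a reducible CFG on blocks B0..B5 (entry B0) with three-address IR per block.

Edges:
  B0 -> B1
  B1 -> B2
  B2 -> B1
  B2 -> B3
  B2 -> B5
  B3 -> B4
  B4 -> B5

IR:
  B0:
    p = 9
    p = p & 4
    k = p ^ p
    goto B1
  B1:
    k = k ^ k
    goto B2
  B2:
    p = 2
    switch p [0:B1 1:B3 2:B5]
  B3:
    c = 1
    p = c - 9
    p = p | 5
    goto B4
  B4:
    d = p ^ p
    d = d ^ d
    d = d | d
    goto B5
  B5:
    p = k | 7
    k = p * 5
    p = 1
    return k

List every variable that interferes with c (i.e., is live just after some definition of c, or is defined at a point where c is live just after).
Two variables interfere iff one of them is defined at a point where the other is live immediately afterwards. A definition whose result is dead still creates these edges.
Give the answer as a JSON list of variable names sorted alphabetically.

Block summaries:
  B0 def {k,p} use ∅
  B1 def {k} use {k}
  B2 def {p} use ∅
  B3 def {c,p} use ∅
  B4 def {d} use {p}
  B5 def {k,p} use {k}

Liveness:
  B0 li=∅ lo={k}
  B1 li={k} lo={k}
  B2 li={k} lo={k}
  B3 li={k} lo={k,p}
  B4 li={k,p} lo={k}
  B5 li={k} lo=∅

Interfere edges:
  c: {k}
  d: {k}
  k: {c,d,p}
  p: {k}

N(c) = ["k"]

Answer: ["k"]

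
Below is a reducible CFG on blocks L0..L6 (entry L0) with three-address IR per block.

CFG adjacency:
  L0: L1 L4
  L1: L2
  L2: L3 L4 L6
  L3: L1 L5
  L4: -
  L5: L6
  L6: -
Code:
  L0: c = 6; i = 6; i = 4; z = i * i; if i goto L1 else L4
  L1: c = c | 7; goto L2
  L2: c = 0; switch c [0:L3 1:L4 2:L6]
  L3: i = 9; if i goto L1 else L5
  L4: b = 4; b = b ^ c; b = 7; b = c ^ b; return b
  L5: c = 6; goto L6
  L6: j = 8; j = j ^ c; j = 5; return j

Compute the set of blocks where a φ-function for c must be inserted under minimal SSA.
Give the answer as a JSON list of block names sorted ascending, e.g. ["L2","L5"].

Answer: ["L1", "L4", "L6"]

Working:
idom tree: L1←L0 L2←L1 L3←L2 L4←L0 L5←L3 L6←L2
Dom at joins:
  L1: preds {L0,L3}: {L0} ∩ {L0,L1,L2,L3} = {L0}; idom=L0
  L4: preds {L0,L2}: {L0} ∩ {L0,L1,L2} = {L0}; idom=L0
  L6: preds {L2,L5}: {L0,L1,L2} ∩ {L0,L1,L2,L3,L5} = {L0,L1,L2}; idom=L2

Frontier:
  join L1 pred L0: · stop@L0
  join L1 pred L3: L3→L2→L1 stop@L0
  join L4 pred L0: · stop@L0
  join L4 pred L2: L2→L1 stop@L0
  join L6 pred L2: · stop@L2
  join L6 pred L5: L5→L3 stop@L2
  DF(L0)=∅
  DF(L1)={L1,L4}
  DF(L2)={L1,L4}
  DF(L3)={L1,L6}
  DF(L4)=∅
  DF(L5)={L6}
  DF(L6)=∅

φ for c: defs {L0,L1,L2,L5}
  DF⁺ = {L1,L4,L6}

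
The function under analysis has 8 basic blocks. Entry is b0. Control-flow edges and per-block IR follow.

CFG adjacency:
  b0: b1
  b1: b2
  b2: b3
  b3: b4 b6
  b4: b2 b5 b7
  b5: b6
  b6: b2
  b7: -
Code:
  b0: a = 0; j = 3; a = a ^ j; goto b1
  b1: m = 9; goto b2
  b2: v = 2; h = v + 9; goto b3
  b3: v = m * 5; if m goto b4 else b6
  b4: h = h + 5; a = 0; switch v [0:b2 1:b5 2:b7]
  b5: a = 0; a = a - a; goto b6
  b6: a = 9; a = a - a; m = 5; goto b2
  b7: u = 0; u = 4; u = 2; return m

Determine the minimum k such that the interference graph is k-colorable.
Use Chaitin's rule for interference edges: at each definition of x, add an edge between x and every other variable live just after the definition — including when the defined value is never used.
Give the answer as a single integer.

Per-block:
  b0: def={a,j} ue=∅
  b1: def={m} ue=∅
  b2: def={h,v} ue=∅
  b3: def={v} ue={m}
  b4: def={a,h} ue={h,v}
  b5: def={a} ue=∅
  b6: def={a,m} ue=∅
  b7: def={u} ue={m}

Liveness:
  b0 li=∅ lo=∅
  b1 li=∅ lo={m}
  b2 li={m} lo={h,m}
  b3 li={h,m} lo={h,m,v}
  b4 li={h,m,v} lo={m}
  b5 li=∅ lo=∅
  b6 li=∅ lo={m}
  b7 li={m} lo=∅

Interfere edges:
  a — {j,m,v}
  h — {m,v}
  j — {a}
  m — {a,h,u,v}
  u — {m}
  v — {a,h,m}

Colouring:
  clique {a,m,v} ⇒ need ≥ 3
  3-colouring: c0={j,m}  c1={a,h,u}  c2={v}
  χ = 3

Answer: 3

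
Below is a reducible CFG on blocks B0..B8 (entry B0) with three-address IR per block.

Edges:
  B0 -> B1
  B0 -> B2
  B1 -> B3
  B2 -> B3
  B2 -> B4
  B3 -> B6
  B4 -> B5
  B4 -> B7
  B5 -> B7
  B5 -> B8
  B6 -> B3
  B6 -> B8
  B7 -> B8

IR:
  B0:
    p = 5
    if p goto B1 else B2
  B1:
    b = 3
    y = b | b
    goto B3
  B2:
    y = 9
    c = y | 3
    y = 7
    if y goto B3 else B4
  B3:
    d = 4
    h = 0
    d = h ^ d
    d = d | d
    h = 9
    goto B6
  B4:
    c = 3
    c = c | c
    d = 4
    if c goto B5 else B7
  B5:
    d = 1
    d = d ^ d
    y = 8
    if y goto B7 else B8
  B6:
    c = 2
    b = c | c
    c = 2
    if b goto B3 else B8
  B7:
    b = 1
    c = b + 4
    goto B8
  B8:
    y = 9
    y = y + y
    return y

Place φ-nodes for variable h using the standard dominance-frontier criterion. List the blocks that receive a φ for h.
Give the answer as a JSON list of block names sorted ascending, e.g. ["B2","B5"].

Answer: ["B3", "B8"]

Derivation:
idom tree: B1←B0 B2←B0 B3←B0 B4←B2 B5←B4 B6←B3 B7←B4 B8←B0
Join-block Dom:
  B3: preds {B1,B2,B6}: {B0,B1} ∩ {B0,B2} ∩ {B0,B3,B6} = {B0}; idom=B0
  B7: preds {B4,B5}: {B0,B2,B4} ∩ {B0,B2,B4,B5} = {B0,B2,B4}; idom=B4
  B8: preds {B5,B6,B7}: {B0,B2,B4,B5} ∩ {B0,B3,B6} ∩ {B0,B2,B4,B7} = {B0}; idom=B0

DF derivation:
  B3←B1: walk B1 to B0
  B3←B2: walk B2 to B0
  B3←B6: walk B6→B3 to B0
  B7←B4: walk · to B4
  B7←B5: walk B5 to B4
  B8←B5: walk B5→B4→B2 to B0
  B8←B6: walk B6→B3 to B0
  B8←B7: walk B7→B4→B2 to B0
  B0: DF=∅
  B1: DF={B3}
  B2: DF={B3,B8}
  B3: DF={B3,B8}
  B4: DF={B8}
  B5: DF={B7,B8}
  B6: DF={B3,B8}
  B7: DF={B8}
  B8: DF=∅

φ for h: defs {B3}
  DF⁺ = {B3,B8}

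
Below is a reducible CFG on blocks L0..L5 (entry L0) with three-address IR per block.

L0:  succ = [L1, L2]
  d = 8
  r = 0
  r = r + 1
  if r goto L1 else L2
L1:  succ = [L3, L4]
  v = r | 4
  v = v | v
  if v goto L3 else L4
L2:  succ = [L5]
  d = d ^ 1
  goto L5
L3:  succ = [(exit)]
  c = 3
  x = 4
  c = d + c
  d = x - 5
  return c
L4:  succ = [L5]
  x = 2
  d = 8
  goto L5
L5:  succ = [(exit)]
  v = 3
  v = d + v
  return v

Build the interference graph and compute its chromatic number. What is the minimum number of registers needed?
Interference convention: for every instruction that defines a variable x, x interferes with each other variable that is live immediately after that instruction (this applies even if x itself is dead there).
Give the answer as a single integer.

def/use:
  L0 def {d,r} use ∅
  L1 def {v} use {r}
  L2 def {d} use {d}
  L3 def {c,d,x} use {d}
  L4 def {d,x} use ∅
  L5 def {v} use {d}

Backward fixpoint:
  L0: in=∅ out={d,r}
  L1: in={d,r} out={d}
  L2: in={d} out={d}
  L3: in={d} out=∅
  L4: in=∅ out={d}
  L5: in={d} out=∅

Conflict graph:
  c↔{d,x}
  d↔{c,r,v,x}
  r↔{d}
  v↔{d}
  x↔{c,d}

Colouring:
  clique {c,d,x} ⇒ need ≥ 3
  assign c→r1 d→r0 r→r1 v→r1 x→r2 — no edge inside a register ⇒ χ ≤ 3
  χ = 3

Answer: 3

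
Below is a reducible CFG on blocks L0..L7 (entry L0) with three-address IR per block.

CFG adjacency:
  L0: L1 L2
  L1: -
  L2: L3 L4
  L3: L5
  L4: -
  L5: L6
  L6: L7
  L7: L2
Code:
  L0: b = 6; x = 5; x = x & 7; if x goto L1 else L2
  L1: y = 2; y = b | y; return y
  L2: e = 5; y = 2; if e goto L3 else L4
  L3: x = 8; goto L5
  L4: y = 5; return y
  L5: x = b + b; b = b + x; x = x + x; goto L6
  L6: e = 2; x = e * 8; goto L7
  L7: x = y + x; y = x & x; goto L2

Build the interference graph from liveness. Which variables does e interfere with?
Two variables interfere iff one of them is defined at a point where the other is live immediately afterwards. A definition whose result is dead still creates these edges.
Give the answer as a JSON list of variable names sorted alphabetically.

def/use:
  L0 def {b,x} use ∅
  L1 def {y} use {b}
  L2 def {e,y} use ∅
  L3 def {x} use ∅
  L4 def {y} use ∅
  L5 def {b,x} use {b}
  L6 def {e,x} use ∅
  L7 def {x,y} use {x,y}

Live sets:
  L0 li=∅ lo={b}
  L1 li={b} lo=∅
  L2 li={b} lo={b,y}
  L3 li={b,y} lo={b,y}
  L4 li=∅ lo=∅
  L5 li={b,y} lo={b,y}
  L6 li={b,y} lo={b,x,y}
  L7 li={b,x,y} lo={b}

Conflict graph:
  b: {e,x,y}
  e: {b,y}
  x: {b,y}
  y: {b,e,x}

N(e) = ["b", "y"]

Answer: ["b", "y"]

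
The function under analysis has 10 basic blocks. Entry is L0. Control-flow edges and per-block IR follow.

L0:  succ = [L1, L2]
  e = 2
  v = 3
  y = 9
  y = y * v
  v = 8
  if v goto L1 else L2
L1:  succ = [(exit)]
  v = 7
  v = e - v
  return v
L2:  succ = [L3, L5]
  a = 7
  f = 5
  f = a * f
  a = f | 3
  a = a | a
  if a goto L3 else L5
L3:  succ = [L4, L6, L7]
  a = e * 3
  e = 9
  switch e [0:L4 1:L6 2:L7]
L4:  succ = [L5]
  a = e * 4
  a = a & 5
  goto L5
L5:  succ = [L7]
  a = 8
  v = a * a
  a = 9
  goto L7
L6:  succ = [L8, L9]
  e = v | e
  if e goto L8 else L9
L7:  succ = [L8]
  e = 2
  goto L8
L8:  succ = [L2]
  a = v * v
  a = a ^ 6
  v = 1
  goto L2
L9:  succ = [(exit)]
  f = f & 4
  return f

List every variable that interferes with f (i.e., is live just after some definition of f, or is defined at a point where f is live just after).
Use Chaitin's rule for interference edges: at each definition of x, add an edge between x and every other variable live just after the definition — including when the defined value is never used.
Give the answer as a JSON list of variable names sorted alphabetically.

Answer: ["a", "e", "v"]

Analysis:
def/use:
  L0: def={e,v,y} ue=∅
  L1: def={v} ue={e}
  L2: def={a,f} ue=∅
  L3: def={a,e} ue={e}
  L4: def={a} ue={e}
  L5: def={a,v} ue=∅
  L6: def={e} ue={e,v}
  L7: def={e} ue=∅
  L8: def={a,v} ue={v}
  L9: def={f} ue={f}

Backward fixpoint:
  L0: in=∅ out={e,v}
  L1: in={e} out=∅
  L2: in={e,v} out={e,f,v}
  L3: in={e,f,v} out={e,f,v}
  L4: in={e} out=∅
  L5: in=∅ out={v}
  L6: in={e,f,v} out={e,f,v}
  L7: in={v} out={e,v}
  L8: in={e,v} out={e,v}
  L9: in={f} out=∅

Conflict graph:
  a — {e,f,v}
  e — {a,f,v,y}
  f — {a,e,v}
  v — {a,e,f,y}
  y — {e,v}

N(f) = ["a", "e", "v"]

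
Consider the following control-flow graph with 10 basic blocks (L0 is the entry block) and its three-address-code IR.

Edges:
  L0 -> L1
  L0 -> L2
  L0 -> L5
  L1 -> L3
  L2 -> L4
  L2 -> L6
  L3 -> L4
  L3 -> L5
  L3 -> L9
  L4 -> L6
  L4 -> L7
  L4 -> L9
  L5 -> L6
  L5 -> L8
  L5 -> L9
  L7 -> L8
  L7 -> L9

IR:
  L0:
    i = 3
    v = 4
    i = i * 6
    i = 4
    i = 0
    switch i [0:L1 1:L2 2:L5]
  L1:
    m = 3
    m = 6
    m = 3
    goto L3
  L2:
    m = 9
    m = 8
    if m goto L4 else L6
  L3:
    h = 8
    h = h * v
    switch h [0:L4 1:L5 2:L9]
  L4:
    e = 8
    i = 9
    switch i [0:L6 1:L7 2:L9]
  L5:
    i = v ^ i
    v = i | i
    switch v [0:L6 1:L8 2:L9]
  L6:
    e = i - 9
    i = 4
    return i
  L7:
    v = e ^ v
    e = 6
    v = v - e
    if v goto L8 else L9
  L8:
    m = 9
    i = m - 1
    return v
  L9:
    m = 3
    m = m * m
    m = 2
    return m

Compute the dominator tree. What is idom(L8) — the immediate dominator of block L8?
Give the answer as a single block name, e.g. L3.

idom tree: L1←L0 L2←L0 L3←L1 L4←L0 L5←L0 L6←L0 L7←L4 L8←L0 L9←L0
Join-block Dom:
  L4: preds {L2,L3}: {L0,L2} ∩ {L0,L1,L3} = {L0}; idom=L0
  L5: preds {L0,L3}: {L0} ∩ {L0,L1,L3} = {L0}; idom=L0
  L6: preds {L2,L4,L5}: {L0,L2} ∩ {L0,L4} ∩ {L0,L5} = {L0}; idom=L0
  L8: preds {L5,L7}: {L0,L5} ∩ {L0,L4,L7} = {L0}; idom=L0
  L9: preds {L3,L4,L5,L7}: {L0,L1,L3} ∩ {L0,L4} ∩ {L0,L5} ∩ {L0,L4,L7} = {L0}; idom=L0

idom(L8) = L0

Answer: L0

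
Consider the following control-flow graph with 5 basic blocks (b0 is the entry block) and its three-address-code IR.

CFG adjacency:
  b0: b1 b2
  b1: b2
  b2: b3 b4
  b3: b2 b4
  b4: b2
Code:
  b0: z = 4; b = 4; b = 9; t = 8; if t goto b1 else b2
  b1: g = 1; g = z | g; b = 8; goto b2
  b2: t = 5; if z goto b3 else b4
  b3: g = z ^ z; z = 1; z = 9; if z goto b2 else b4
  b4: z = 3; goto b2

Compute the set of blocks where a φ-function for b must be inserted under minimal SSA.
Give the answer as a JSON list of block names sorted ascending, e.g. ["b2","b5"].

idom tree: b1←b0 b2←b0 b3←b2 b4←b2
Dom at joins:
  b2: preds {b0,b1,b3,b4}: {b0} ∩ {b0,b1} ∩ {b0,b2,b3} ∩ {b0,b2,b4} = {b0}; idom=b0
  b4: preds {b2,b3}: {b0,b2} ∩ {b0,b2,b3} = {b0,b2}; idom=b2

DF walk-up:
  b2←b0: walk · to b0
  b2←b1: walk b1 to b0
  b2←b3: walk b3→b2 to b0
  b2←b4: walk b4→b2 to b0
  b4←b2: walk · to b2
  b4←b3: walk b3 to b2
  b0: DF=∅
  b1: DF={b2}
  b2: DF={b2}
  b3: DF={b2,b4}
  b4: DF={b2}

φ for b: defs {b0,b1}
  DF⁺ = {b2}

Answer: ["b2"]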